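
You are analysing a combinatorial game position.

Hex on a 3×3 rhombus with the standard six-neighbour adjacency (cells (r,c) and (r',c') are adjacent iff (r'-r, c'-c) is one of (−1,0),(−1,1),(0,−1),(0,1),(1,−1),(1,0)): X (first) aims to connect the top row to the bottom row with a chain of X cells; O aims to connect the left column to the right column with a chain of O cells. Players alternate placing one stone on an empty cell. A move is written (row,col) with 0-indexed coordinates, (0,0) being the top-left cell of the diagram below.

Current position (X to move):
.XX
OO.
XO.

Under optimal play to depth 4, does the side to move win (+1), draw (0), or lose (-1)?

value(.XX/OO./XO., X) = -1

p1 X@[.XX/OO./XO.]: (0,0)[XXX/OO./XO.]-1* (1,2)[.XX/OOX/XO.]-1 (2,2)[.XX/OO./XOX]-1
p2 O@[XXX/OO./XO.]: (1,2)[XXX/OOO/XO.]+1* (2,2)[XXX/OO./XOO]+1
p3 X@[XXX/OOO/XO.] terminal -1; root [.XX/OO./XO.] d4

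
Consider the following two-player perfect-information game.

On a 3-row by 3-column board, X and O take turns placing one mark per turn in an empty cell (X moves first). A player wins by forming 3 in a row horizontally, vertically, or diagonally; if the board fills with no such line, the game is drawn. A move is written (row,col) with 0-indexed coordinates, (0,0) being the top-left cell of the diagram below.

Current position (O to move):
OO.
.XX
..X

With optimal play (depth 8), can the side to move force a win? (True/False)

O winning at [OO./.XX/..X]: True

p1 O@[OO./.XX/..X]: (0,2)[OOO/.XX/..X]+1* (1,0)[OO./OXX/..X]-1 (2,0)[OO./.XX/O.X]-1 (2,1)[OO./.XX/.OX]-1
p2 X@[OOO/.XX/..X] terminal -1; root [OO./.XX/..X] d8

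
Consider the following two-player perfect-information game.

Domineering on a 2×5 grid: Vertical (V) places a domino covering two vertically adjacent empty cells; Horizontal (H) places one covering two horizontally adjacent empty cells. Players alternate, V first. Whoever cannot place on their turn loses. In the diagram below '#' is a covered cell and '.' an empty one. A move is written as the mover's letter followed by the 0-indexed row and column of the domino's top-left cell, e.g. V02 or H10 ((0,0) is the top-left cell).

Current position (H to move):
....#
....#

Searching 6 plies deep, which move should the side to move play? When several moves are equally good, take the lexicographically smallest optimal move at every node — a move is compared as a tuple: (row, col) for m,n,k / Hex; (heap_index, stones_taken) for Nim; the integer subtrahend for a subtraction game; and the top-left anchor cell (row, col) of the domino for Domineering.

H's best at [....#/....#]: H01

ply 1, H at ....#/....# | H00=-1→##..#/....#; H01=+1→.##.#/....#*; H02=-1→..###/....#; H10=-1→....#/##..#; H11=+1→....#/.##.#; H12=-1→....#/..###
ply 2, V at .##.#/....# | V00=-1→###.#/#...#*; V03=-1→.####/...##
ply 3, H at ###.#/#...# | H11=-1→###.#/###.#; H12=+1→###.#/#.###*
ply 4: ###.#/#.### is terminal -1 (V); from ....#/....# depth 6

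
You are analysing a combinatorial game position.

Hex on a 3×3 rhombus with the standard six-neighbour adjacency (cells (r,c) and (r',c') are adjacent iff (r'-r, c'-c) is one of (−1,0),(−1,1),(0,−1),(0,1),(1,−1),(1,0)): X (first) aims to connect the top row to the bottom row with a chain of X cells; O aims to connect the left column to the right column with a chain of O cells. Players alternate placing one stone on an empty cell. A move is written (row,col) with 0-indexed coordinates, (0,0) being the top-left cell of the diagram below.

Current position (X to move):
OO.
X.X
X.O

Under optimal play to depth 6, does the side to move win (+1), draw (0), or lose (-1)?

[OO./X.X/X.O] X move#1: (0,2):+1/OOX/X.X/X.O*, (1,1):-1/OO./XXX/X.O, (2,1):-1/OO./X.X/XXO
[OOX/X.X/X.O] O move#2: (1,1):-1/OOX/XOX/X.O*, (2,1):-1/OOX/X.X/XOO
[OOX/XOX/X.O] X move#3: (2,1):+1/OOX/XOX/XXO*
[OOX/XOX/XXO] end (terminal -1, O#4); searched OO./X.X/X.O to 6

value(OO./X.X/X.O, X) = +1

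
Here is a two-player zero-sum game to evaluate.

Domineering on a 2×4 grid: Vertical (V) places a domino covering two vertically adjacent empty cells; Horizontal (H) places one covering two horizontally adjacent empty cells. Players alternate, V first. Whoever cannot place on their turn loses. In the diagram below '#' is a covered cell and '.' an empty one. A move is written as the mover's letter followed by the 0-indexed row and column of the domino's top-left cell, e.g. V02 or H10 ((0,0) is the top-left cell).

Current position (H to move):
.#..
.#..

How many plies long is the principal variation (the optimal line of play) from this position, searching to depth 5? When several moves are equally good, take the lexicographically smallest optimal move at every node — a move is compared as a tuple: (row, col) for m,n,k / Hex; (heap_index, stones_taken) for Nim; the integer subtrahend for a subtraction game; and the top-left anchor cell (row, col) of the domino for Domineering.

[.#../.#..] H move#1: H02:+1/.###/.#..*, H12:+1/.#../.###
[.###/.#..] V move#2: V00:-1/####/##..*
[####/##..] H move#3: H12:+1/####/####*
[####/####] end (terminal -1, V#4); searched .#../.#.. to 5

PV length from [.#../.#..]: 3 plies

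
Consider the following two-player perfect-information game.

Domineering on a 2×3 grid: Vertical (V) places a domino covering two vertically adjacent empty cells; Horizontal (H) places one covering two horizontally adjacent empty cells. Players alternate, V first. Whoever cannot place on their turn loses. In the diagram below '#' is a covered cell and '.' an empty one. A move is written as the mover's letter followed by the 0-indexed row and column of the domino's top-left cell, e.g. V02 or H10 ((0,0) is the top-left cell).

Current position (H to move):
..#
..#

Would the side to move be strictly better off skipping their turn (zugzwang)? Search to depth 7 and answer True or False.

ply 1, H at ..#/..# | H00=+1→###/..#*; H10=+1→..#/###
ply 2: ###/..# is terminal -1 (V); from ..#/..# depth 7
suppose H passes — search the same position with V to move:
pass> ply 1, V at ..#/..# | V00=+1→#.#/#.#*; V01=+1→.##/.##
pass> ply 2: #.#/#.# is terminal -1 (H); from ..#/..# depth 7
for H: play +1, pass -1

zugzwang(..#/..#, H) = False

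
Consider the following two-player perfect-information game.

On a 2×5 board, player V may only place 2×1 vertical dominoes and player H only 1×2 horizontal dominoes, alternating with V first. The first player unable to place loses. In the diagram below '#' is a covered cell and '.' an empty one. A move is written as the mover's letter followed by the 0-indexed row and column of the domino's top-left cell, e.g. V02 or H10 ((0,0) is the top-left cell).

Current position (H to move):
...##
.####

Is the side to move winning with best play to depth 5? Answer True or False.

H winning at [...##/.####]: True

ply 1, H at ...##/.#### | H00=+1→##.##/.####*; H01=-1→.####/.####
ply 2: ##.##/.#### is terminal -1 (V); from ...##/.#### depth 5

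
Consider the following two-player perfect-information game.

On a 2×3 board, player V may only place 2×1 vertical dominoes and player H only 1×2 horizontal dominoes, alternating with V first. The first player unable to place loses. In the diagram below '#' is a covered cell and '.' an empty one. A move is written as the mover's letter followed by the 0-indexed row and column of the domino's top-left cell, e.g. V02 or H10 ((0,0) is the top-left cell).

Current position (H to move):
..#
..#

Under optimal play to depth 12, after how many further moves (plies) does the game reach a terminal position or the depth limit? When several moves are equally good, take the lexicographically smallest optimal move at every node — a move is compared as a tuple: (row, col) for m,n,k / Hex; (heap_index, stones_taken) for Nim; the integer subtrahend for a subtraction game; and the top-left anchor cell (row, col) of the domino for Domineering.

p1 H@[..#/..#]: H00[###/..#]+1* H10[..#/###]+1
p2 V@[###/..#] terminal -1; root [..#/..#] d12

PV length from [..#/..#]: 1 ply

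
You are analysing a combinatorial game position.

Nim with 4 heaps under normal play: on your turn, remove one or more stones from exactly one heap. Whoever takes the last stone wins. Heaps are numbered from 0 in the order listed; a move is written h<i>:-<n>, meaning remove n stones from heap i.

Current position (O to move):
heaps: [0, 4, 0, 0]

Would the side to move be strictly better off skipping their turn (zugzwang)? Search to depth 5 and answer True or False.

zugzwang((0,4,0,0), O) = False

ply 1, O at (0,4,0,0) | h1:-1=-1→(0,3,0,0); h1:-2=-1→(0,2,0,0); h1:-3=-1→(0,1,0,0); h1:-4=+1→(0,0,0,0)*
ply 2: (0,0,0,0) is terminal -1 (X); from (0,4,0,0) depth 5
suppose O passes — search the same position with X to move:
pass> ply 1, X at (0,4,0,0) | h1:-1=-1→(0,3,0,0); h1:-2=-1→(0,2,0,0); h1:-3=-1→(0,1,0,0); h1:-4=+1→(0,0,0,0)*
pass> ply 2: (0,0,0,0) is terminal -1 (O); from (0,4,0,0) depth 5
for O: play +1, pass -1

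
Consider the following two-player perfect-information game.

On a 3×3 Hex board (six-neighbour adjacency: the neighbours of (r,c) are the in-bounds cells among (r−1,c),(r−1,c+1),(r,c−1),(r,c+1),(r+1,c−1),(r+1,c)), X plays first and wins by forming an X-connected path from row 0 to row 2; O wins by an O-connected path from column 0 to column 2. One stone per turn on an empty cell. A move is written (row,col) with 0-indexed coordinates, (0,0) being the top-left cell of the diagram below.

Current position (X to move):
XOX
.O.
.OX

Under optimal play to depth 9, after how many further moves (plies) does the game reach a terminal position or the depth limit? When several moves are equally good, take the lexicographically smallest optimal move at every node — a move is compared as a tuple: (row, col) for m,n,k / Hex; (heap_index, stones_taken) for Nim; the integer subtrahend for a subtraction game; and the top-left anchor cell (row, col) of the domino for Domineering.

ply 1, X at XOX/.O./.OX | (1,0)=+1→XOX/XO./.OX*; (1,2)=+1→XOX/.OX/.OX; (2,0)=+1→XOX/.O./XOX
ply 2, O at XOX/XO./.OX | (1,2)=-1→XOX/XOO/.OX*; (2,0)=-1→XOX/XO./OOX
ply 3, X at XOX/XOO/.OX | (2,0)=+1→XOX/XOO/XOX*
ply 4: XOX/XOO/XOX is terminal -1 (O); from XOX/.O./.OX depth 9

PV length from [XOX/.O./.OX]: 3 plies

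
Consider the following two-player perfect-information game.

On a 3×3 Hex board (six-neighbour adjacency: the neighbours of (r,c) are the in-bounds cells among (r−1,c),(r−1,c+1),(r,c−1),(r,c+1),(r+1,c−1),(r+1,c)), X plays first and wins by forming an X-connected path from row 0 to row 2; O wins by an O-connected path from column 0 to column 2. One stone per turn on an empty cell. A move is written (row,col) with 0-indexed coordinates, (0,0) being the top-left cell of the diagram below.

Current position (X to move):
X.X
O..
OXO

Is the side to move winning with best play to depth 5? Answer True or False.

X winning at [X.X/O../OXO]: True

[X.X/O../OXO] X move#1: (0,1):+1/XXX/O../OXO*, (1,1):+1/X.X/OX./OXO, (1,2):+1/X.X/O.X/OXO
[XXX/O../OXO] O move#2: (1,1):-1/XXX/OO./OXO*, (1,2):-1/XXX/O.O/OXO
[XXX/OO./OXO] X move#3: (1,2):+1/XXX/OOX/OXO*
[XXX/OOX/OXO] end (terminal -1, O#4); searched X.X/O../OXO to 5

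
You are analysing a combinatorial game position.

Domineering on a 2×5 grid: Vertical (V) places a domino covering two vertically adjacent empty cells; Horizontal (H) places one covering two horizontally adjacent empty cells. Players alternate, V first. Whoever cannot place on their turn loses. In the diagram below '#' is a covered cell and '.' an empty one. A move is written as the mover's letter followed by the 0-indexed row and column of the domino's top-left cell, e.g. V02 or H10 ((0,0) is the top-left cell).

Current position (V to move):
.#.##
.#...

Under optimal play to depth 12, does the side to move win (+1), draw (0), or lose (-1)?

ply 1, V at .#.##/.#... | V00=-1→##.##/##...; V02=+1→.####/.##..*
ply 2, H at .####/.##.. | H13=-1→.####/.####*
ply 3, V at .####/.#### | V00=+1→#####/#####*
ply 4: #####/##### is terminal -1 (H); from .#.##/.#... depth 12

value(.#.##/.#..., V) = +1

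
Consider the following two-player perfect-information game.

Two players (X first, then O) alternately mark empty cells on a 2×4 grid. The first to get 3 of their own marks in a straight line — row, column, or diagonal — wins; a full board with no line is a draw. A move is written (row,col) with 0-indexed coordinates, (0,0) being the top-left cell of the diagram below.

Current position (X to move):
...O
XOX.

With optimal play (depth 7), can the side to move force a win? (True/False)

p1 X@[...O/XOX.]: (0,0)[X..O/XOX.]+0* (0,1)[.X.O/XOX.]+0 (0,2)[..XO/XOX.]+0 (1,3)[...O/XOXX]+0
p2 O@[X..O/XOX.]: (0,1)[XO.O/XOX.]+0* (0,2)[X.OO/XOX.]+0 (1,3)[X..O/XOXO]+0
p3 X@[XO.O/XOX.]: (0,2)[XOXO/XOX.]+0* (1,3)[XO.O/XOXX]-1
p4 O@[XOXO/XOX.]: (1,3)[XOXO/XOXO]+0*
p5 X@[XOXO/XOXO] terminal +0; root [...O/XOX.] d7

X winning at [...O/XOX.]: False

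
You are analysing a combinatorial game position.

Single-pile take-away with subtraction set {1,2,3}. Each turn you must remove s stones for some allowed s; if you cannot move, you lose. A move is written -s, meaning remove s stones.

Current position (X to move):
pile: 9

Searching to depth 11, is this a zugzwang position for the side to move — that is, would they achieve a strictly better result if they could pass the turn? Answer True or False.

zugzwang(9, X) = False

[9] X move#1: -1:+1/8*, -2:-1/7, -3:-1/6
[8] O move#2: -1:-1/7*, -2:-1/6, -3:-1/5
[7] X move#3: -1:-1/6, -2:-1/5, -3:+1/4*
[4] O move#4: -1:-1/3*, -2:-1/2, -3:-1/1
[3] X move#5: -1:-1/2, -2:-1/1, -3:+1/0*
[0] end (terminal -1, O#6); searched 9 to 11
pass branch (O moves first from the same position):
  | [9] O move#1: -1:+1/8*, -2:-1/7, -3:-1/6
  | [8] X move#2: -1:-1/7*, -2:-1/6, -3:-1/5
  | [7] O move#3: -1:-1/6, -2:-1/5, -3:+1/4*
  | [4] X move#4: -1:-1/3*, -2:-1/2, -3:-1/1
  | [3] O move#5: -1:-1/2, -2:-1/1, -3:+1/0*
  | [0] end (terminal -1, X#6); searched 9 to 11
X moving scores +1; X passing scores -1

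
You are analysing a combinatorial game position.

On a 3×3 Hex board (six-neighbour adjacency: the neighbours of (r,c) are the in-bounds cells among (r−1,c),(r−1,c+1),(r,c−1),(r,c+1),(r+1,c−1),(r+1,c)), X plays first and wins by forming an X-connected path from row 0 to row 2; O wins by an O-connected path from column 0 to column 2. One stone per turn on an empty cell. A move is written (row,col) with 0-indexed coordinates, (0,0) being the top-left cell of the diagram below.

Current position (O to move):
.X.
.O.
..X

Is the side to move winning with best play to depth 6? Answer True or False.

ply 1, O at .X./.O./..X | (0,0)=+1→OX./.O./..X*; (0,2)=+1→.XO/.O./..X; (1,0)=+1→.X./OO./..X; (1,2)=+1→.X./.OO/..X; (2,0)=+1→.X./.O./O.X; (2,1)=+1→.X./.O./.OX
ply 2, X at OX./.O./..X | (0,2)=-1→OXX/.O./..X*; (1,0)=-1→OX./XO./..X; (1,2)=-1→OX./.OX/..X; (2,0)=-1→OX./.O./X.X; (2,1)=-1→OX./.O./.XX
ply 3, O at OXX/.O./..X | (1,0)=-1→OXX/OO./..X; (1,2)=+1→OXX/.OO/..X*; (2,0)=-1→OXX/.O./O.X; (2,1)=-1→OXX/.O./.OX
ply 4, X at OXX/.OO/..X | (1,0)=-1→OXX/XOO/..X*; (2,0)=-1→OXX/.OO/X.X; (2,1)=-1→OXX/.OO/.XX
ply 5, O at OXX/XOO/..X | (2,0)=+1→OXX/XOO/O.X*; (2,1)=-1→OXX/XOO/.OX
ply 6: OXX/XOO/O.X is terminal -1 (X); from .X./.O./..X depth 6

O winning at [.X./.O./..X]: True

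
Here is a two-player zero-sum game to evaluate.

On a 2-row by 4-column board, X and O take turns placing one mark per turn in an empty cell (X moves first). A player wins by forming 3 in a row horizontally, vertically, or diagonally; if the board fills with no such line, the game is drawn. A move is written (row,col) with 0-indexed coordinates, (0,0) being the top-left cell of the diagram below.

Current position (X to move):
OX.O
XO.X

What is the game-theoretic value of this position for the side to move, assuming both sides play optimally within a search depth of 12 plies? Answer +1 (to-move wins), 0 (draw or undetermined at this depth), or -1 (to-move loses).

ply 1, X at OX.O/XO.X | (0,2)=+0→OXXO/XO.X*; (1,2)=+0→OX.O/XOXX
ply 2, O at OXXO/XO.X | (1,2)=+0→OXXO/XOOX*
ply 3: OXXO/XOOX is terminal +0 (X); from OX.O/XO.X depth 12

value(OX.O/XO.X, X) = 0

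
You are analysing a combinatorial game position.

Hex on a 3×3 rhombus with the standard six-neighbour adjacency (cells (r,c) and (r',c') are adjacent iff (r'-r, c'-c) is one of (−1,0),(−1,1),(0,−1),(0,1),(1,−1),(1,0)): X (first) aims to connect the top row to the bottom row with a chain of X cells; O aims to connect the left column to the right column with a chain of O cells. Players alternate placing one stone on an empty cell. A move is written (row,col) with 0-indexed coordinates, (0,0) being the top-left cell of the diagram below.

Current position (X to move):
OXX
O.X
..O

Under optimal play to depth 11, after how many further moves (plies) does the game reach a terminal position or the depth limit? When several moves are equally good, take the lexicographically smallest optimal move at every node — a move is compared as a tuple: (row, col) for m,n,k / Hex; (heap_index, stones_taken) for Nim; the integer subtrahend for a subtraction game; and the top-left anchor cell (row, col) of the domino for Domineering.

PV length from [OXX/O.X/..O]: 3 plies

p1 X@[OXX/O.X/..O]: (1,1)[OXX/OXX/..O]+1* (2,0)[OXX/O.X/X.O]+1 (2,1)[OXX/O.X/.XO]+1
p2 O@[OXX/OXX/..O]: (2,0)[OXX/OXX/O.O]-1* (2,1)[OXX/OXX/.OO]-1
p3 X@[OXX/OXX/O.O]: (2,1)[OXX/OXX/OXO]+1*
p4 O@[OXX/OXX/OXO] terminal -1; root [OXX/O.X/..O] d11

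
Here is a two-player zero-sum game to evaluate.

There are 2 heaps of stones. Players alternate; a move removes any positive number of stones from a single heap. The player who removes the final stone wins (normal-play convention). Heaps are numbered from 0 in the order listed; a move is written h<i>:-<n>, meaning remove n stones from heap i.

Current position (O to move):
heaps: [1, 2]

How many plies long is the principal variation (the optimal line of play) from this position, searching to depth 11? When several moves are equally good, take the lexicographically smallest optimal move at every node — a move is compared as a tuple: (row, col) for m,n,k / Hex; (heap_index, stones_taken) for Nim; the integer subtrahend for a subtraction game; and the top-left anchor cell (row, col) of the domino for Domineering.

PV length from [(1,2)]: 3 plies

p1 O@[(1,2)]: h0:-1[(0,2)]-1 h1:-1[(1,1)]+1* h1:-2[(1,0)]-1
p2 X@[(1,1)]: h0:-1[(0,1)]-1* h1:-1[(1,0)]-1
p3 O@[(0,1)]: h1:-1[(0,0)]+1*
p4 X@[(0,0)] terminal -1; root [(1,2)] d11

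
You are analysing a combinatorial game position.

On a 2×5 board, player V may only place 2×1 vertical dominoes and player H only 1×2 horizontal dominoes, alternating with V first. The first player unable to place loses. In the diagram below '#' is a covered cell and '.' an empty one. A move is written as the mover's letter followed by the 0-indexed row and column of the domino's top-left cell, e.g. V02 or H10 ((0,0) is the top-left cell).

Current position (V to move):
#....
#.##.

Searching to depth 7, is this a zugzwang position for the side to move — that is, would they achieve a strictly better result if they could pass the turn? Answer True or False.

[#..../#.##.] V move#1: V01:-1/##.../####.*, V04:-1/#...#/#.###
[##.../####.] H move#2: H02:-1/####./####., H03:+1/##.##/####.*
[##.##/####.] end (terminal -1, V#3); searched #..../#.##. to 7
pass branch (H moves first from the same position):
  | [#..../#.##.] H move#1: H01:-1/###../#.##.*, H02:-1/#.##./#.##., H03:-1/#..##/#.##.
  | [###../#.##.] V move#2: V04:+1/###.#/#.###*
  | [###.#/#.###] end (terminal -1, H#3); searched #..../#.##. to 7
V moving scores -1; V passing scores +1

zugzwang(#..../#.##., V) = True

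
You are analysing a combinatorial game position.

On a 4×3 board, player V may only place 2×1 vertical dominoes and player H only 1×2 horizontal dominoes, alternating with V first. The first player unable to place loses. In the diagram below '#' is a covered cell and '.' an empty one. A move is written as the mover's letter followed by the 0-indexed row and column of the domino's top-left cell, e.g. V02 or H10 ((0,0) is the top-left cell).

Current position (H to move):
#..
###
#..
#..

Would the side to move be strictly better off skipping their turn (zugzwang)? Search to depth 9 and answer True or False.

zugzwang(#../###/#../#.., H) = False

[#../###/#../#..] H move#1: H01:-1/###/###/#../#.., H21:+1/#../###/###/#..*, H31:+1/#../###/#../###
[#../###/###/#..] end (terminal -1, V#2); searched #../###/#../#.. to 9
if H skipped the turn, V would face:
~ [#../###/#../#..] V move#1: V21:+1/#../###/##./##.*, V22:+1/#../###/#.#/#.#
~ [#../###/##./##.] H move#2: H01:-1/###/###/##./##.*
~ [###/###/##./##.] V move#3: V22:+1/###/###/###/###*
~ [###/###/###/###] end (terminal -1, H#4); searched #../###/#../#.. to 9
compare (H): move=+1 vs pass=-1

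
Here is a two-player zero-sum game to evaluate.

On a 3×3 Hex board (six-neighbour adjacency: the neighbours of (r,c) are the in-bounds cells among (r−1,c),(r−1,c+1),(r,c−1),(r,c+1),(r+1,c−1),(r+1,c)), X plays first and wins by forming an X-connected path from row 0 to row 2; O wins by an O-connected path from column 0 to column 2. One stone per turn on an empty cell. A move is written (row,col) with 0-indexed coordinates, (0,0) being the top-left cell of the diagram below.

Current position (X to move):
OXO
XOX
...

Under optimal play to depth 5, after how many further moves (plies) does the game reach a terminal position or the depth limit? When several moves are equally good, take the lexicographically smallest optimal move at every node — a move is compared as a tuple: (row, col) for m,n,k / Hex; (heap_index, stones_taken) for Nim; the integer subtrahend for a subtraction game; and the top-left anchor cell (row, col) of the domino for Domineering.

PV length from [OXO/XOX/...]: 1 ply

[OXO/XOX/...] X move#1: (2,0):+1/OXO/XOX/X..*, (2,1):-1/OXO/XOX/.X., (2,2):-1/OXO/XOX/..X
[OXO/XOX/X..] end (terminal -1, O#2); searched OXO/XOX/... to 5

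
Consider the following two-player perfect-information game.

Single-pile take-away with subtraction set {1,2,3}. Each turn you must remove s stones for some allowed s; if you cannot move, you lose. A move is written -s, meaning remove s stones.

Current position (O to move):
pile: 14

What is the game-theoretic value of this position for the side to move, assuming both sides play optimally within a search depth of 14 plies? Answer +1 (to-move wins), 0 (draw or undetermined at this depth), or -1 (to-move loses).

p1 O@[14]: -1[13]-1 -2[12]+1* -3[11]-1
p2 X@[12]: -1[11]-1* -2[10]-1 -3[9]-1
p3 O@[11]: -1[10]-1 -2[9]-1 -3[8]+1*
p4 X@[8]: -1[7]-1* -2[6]-1 -3[5]-1
p5 O@[7]: -1[6]-1 -2[5]-1 -3[4]+1*
p6 X@[4]: -1[3]-1* -2[2]-1 -3[1]-1
p7 O@[3]: -1[2]-1 -2[1]-1 -3[0]+1*
p8 X@[0] terminal -1; root [14] d14

value(14, O) = +1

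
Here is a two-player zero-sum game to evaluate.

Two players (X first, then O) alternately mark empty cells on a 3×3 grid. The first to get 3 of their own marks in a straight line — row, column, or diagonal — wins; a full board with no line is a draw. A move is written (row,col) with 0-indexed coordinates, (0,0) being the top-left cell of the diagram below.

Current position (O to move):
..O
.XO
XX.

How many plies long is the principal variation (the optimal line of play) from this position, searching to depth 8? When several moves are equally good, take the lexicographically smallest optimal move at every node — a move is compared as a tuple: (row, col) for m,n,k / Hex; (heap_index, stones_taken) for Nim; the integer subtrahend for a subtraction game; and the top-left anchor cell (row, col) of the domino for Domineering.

PV length from [..O/.XO/XX.]: 1 ply

p1 O@[..O/.XO/XX.]: (0,0)[O.O/.XO/XX.]-1 (0,1)[.OO/.XO/XX.]-1 (1,0)[..O/OXO/XX.]-1 (2,2)[..O/.XO/XXO]+1*
p2 X@[..O/.XO/XXO] terminal -1; root [..O/.XO/XX.] d8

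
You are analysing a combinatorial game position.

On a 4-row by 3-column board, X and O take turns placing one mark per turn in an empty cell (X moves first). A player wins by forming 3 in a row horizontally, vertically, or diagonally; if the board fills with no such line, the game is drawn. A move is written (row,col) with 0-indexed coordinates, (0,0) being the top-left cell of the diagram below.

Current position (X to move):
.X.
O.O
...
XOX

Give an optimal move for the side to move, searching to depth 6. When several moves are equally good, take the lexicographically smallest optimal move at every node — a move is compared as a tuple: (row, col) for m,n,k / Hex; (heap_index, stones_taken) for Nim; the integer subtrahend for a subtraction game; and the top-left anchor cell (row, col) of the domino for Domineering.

p1 X@[.X./O.O/.../XOX]: (0,0)[XX./O.O/.../XOX]-1 (0,2)[.XX/O.O/.../XOX]-1 (1,1)[.X./OXO/.../XOX]+1* (2,0)[.X./O.O/X../XOX]-1 (2,1)[.X./O.O/.X./XOX]-1 (2,2)[.X./O.O/..X/XOX]-1
p2 O@[.X./OXO/.../XOX]: (0,0)[OX./OXO/.../XOX]-1* (0,2)[.XO/OXO/.../XOX]-1 (2,0)[.X./OXO/O../XOX]-1 (2,1)[.X./OXO/.O./XOX]-1 (2,2)[.X./OXO/..O/XOX]-1
p3 X@[OX./OXO/.../XOX]: (0,2)[OXX/OXO/.../XOX]-1 (2,0)[OX./OXO/X../XOX]+1* (2,1)[OX./OXO/.X./XOX]+1 (2,2)[OX./OXO/..X/XOX]-1
p4 O@[OX./OXO/X../XOX]: (0,2)[OXO/OXO/X../XOX]-1* (2,1)[OX./OXO/XO./XOX]-1 (2,2)[OX./OXO/X.O/XOX]-1
p5 X@[OXO/OXO/X../XOX]: (2,1)[OXO/OXO/XX./XOX]+1* (2,2)[OXO/OXO/X.X/XOX]+0
p6 O@[OXO/OXO/XX./XOX] terminal -1; root [.X./O.O/.../XOX] d6

X's best at [.X./O.O/.../XOX]: (1,1)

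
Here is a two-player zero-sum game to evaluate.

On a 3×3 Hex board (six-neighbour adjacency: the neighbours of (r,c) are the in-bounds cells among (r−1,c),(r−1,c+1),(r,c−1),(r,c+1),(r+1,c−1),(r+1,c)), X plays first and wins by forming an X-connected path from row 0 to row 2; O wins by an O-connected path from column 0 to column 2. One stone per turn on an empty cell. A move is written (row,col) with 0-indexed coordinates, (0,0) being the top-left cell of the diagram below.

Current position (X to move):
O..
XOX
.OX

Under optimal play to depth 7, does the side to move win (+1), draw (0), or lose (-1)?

ply 1, X at O../XOX/.OX | (0,1)=+1→OX./XOX/.OX*; (0,2)=+1→O.X/XOX/.OX; (2,0)=+1→O../XOX/XOX
ply 2, O at OX./XOX/.OX | (0,2)=-1→OXO/XOX/.OX*; (2,0)=-1→OX./XOX/OOX
ply 3, X at OXO/XOX/.OX | (2,0)=+1→OXO/XOX/XOX*
ply 4: OXO/XOX/XOX is terminal -1 (O); from O../XOX/.OX depth 7

value(O../XOX/.OX, X) = +1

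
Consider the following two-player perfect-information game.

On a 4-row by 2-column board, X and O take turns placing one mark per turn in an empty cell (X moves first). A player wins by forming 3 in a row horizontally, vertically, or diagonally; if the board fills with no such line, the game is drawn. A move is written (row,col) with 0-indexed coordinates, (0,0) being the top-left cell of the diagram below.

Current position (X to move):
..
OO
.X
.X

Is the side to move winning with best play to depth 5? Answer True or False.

[../OO/.X/.X] X move#1: (0,0):+0/X./OO/.X/.X*, (0,1):-1/.X/OO/.X/.X, (2,0):+0/../OO/XX/.X, (3,0):+0/../OO/.X/XX
[X./OO/.X/.X] O move#2: (0,1):+0/XO/OO/.X/.X*, (2,0):+0/X./OO/OX/.X, (3,0):+0/X./OO/.X/OX
[XO/OO/.X/.X] X move#3: (2,0):+0/XO/OO/XX/.X*, (3,0):+0/XO/OO/.X/XX
[XO/OO/XX/.X] O move#4: (3,0):+0/XO/OO/XX/OX*
[XO/OO/XX/OX] end (terminal +0, X#5); searched ../OO/.X/.X to 5

X winning at [../OO/.X/.X]: False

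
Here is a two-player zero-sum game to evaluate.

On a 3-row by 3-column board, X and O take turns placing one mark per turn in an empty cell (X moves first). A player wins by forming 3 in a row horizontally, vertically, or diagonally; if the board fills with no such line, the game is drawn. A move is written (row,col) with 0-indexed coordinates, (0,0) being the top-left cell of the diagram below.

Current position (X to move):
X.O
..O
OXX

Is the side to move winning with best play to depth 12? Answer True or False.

[X.O/..O/OXX] X move#1: (0,1):-1/XXO/..O/OXX, (1,0):-1/X.O/X.O/OXX, (1,1):+1/X.O/.XO/OXX*
[X.O/.XO/OXX] end (terminal -1, O#2); searched X.O/..O/OXX to 12

X winning at [X.O/..O/OXX]: True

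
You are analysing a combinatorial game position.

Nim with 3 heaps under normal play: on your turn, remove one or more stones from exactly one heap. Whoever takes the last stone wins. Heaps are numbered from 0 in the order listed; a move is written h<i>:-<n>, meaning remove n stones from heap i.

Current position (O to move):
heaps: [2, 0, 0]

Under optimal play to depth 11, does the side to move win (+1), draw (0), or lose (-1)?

value((2,0,0), O) = +1

[(2,0,0)] O move#1: h0:-1:-1/(1,0,0), h0:-2:+1/(0,0,0)*
[(0,0,0)] end (terminal -1, X#2); searched (2,0,0) to 11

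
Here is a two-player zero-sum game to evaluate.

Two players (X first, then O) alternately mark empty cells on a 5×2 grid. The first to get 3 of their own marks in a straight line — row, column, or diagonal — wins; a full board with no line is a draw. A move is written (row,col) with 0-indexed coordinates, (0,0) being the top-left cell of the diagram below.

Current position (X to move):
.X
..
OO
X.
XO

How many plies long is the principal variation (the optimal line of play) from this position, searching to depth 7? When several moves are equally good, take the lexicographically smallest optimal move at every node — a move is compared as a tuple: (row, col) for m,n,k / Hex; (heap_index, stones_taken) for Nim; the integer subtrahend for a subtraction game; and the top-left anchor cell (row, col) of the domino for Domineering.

PV length from [.X/../OO/X./XO]: 4 plies

[.X/../OO/X./XO] X move#1: (0,0):-1/XX/../OO/X./XO, (1,0):-1/.X/X./OO/X./XO, (1,1):-1/.X/.X/OO/X./XO, (3,1):+0/.X/../OO/XX/XO*
[.X/../OO/XX/XO] O move#2: (0,0):+0/OX/../OO/XX/XO*, (1,0):+0/.X/O./OO/XX/XO, (1,1):+0/.X/.O/OO/XX/XO
[OX/../OO/XX/XO] X move#3: (1,0):+0/OX/X./OO/XX/XO*, (1,1):-1/OX/.X/OO/XX/XO
[OX/X./OO/XX/XO] O move#4: (1,1):+0/OX/XO/OO/XX/XO*
[OX/XO/OO/XX/XO] end (terminal +0, X#5); searched .X/../OO/X./XO to 7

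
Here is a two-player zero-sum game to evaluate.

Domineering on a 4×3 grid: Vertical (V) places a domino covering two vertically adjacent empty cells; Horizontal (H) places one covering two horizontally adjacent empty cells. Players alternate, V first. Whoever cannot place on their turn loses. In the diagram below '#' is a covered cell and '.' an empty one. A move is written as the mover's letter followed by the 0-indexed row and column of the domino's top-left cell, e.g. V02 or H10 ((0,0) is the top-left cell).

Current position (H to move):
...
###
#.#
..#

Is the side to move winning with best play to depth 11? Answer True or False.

[.../###/#.#/..#] H move#1: H00:-1/##./###/#.#/..#, H01:-1/.##/###/#.#/..#, H30:+1/.../###/#.#/###*
[.../###/#.#/###] end (terminal -1, V#2); searched .../###/#.#/..# to 11

H winning at [.../###/#.#/..#]: True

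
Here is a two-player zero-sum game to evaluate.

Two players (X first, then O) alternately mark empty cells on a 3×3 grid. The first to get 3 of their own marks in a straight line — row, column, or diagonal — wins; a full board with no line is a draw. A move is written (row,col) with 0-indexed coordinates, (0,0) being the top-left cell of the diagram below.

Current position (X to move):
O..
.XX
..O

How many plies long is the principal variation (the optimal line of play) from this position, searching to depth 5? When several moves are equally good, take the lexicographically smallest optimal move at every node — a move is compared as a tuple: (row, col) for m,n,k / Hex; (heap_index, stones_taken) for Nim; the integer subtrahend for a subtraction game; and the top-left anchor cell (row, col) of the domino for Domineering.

PV length from [O../.XX/..O]: 3 plies

ply 1, X at O../.XX/..O | (0,1)=+1→OX./.XX/..O*; (0,2)=+1→O.X/.XX/..O; (1,0)=+1→O../XXX/..O; (2,0)=+1→O../.XX/X.O; (2,1)=+1→O../.XX/.XO
ply 2, O at OX./.XX/..O | (0,2)=-1→OXO/.XX/..O*; (1,0)=-1→OX./OXX/..O; (2,0)=-1→OX./.XX/O.O; (2,1)=-1→OX./.XX/.OO
ply 3, X at OXO/.XX/..O | (1,0)=+1→OXO/XXX/..O*; (2,0)=+1→OXO/.XX/X.O; (2,1)=+1→OXO/.XX/.XO
ply 4: OXO/XXX/..O is terminal -1 (O); from O../.XX/..O depth 5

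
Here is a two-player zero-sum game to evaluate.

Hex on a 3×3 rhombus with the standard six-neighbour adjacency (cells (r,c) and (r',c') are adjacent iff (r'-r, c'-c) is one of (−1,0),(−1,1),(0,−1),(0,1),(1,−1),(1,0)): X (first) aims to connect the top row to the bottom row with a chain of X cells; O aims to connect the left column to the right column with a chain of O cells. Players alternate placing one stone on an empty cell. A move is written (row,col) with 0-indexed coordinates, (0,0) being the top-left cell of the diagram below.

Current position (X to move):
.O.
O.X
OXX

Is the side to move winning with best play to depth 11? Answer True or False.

X winning at [.O./O.X/OXX]: True

[.O./O.X/OXX] X move#1: (0,0):-1/XO./O.X/OXX, (0,2):+1/.OX/O.X/OXX*, (1,1):-1/.O./OXX/OXX
[.OX/O.X/OXX] end (terminal -1, O#2); searched .O./O.X/OXX to 11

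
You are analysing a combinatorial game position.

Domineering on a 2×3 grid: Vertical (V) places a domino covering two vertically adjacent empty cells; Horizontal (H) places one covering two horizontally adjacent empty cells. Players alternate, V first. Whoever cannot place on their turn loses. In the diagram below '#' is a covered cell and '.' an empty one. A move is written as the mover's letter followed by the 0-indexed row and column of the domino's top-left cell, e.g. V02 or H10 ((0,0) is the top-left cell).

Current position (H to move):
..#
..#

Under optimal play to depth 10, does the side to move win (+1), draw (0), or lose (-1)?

value(..#/..#, H) = +1

ply 1, H at ..#/..# | H00=+1→###/..#*; H10=+1→..#/###
ply 2: ###/..# is terminal -1 (V); from ..#/..# depth 10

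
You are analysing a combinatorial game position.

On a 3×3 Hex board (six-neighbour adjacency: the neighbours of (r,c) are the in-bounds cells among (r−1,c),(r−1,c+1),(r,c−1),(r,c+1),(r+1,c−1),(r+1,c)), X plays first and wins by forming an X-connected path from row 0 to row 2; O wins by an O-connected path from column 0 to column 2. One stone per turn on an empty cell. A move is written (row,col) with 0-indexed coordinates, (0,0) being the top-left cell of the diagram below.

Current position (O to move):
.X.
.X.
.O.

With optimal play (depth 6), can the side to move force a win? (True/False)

O winning at [.X./.X./.O.]: True

ply 1, O at .X./.X./.O. | (0,0)=-1→OX./.X./.O.; (0,2)=-1→.XO/.X./.O.; (1,0)=-1→.X./OX./.O.; (1,2)=-1→.X./.XO/.O.; (2,0)=+1→.X./.X./OO.*; (2,2)=-1→.X./.X./.OO
ply 2, X at .X./.X./OO. | (0,0)=-1→XX./.X./OO.*; (0,2)=-1→.XX/.X./OO.; (1,0)=-1→.X./XX./OO.; (1,2)=-1→.X./.XX/OO.; (2,2)=-1→.X./.X./OOX
ply 3, O at XX./.X./OO. | (0,2)=+1→XXO/.X./OO.*; (1,0)=+1→XX./OX./OO.; (1,2)=+1→XX./.XO/OO.; (2,2)=+1→XX./.X./OOO
ply 4, X at XXO/.X./OO. | (1,0)=-1→XXO/XX./OO.*; (1,2)=-1→XXO/.XX/OO.; (2,2)=-1→XXO/.X./OOX
ply 5, O at XXO/XX./OO. | (1,2)=+1→XXO/XXO/OO.*; (2,2)=+1→XXO/XX./OOO
ply 6: XXO/XXO/OO. is terminal -1 (X); from .X./.X./.O. depth 6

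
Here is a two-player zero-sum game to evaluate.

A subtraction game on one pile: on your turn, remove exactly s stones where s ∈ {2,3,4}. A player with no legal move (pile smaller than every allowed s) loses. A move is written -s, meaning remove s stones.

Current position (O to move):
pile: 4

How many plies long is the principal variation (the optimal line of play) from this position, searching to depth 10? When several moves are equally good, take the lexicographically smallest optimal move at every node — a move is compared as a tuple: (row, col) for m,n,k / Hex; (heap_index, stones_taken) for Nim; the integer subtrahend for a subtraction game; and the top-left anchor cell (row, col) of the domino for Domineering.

[4] O move#1: -2:-1/2, -3:+1/1*, -4:+1/0
[1] end (terminal -1, X#2); searched 4 to 10

PV length from [4]: 1 ply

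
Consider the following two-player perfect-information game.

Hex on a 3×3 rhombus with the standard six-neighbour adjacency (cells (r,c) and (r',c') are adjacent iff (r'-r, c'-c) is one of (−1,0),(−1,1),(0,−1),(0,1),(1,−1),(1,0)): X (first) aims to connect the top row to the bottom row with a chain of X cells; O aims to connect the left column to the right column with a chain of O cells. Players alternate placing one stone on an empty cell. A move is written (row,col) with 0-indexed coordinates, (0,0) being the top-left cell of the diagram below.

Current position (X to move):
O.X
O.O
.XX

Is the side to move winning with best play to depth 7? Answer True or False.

[O.X/O.O/.XX] X move#1: (0,1):-1/OXX/O.O/.XX, (1,1):+1/O.X/OXO/.XX*, (2,0):-1/O.X/O.O/XXX
[O.X/OXO/.XX] end (terminal -1, O#2); searched O.X/O.O/.XX to 7

X winning at [O.X/O.O/.XX]: True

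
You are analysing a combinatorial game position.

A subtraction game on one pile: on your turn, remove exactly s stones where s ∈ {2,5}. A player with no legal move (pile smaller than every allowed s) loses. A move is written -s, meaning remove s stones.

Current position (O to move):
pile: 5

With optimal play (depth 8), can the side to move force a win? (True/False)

O winning at [5]: True

ply 1, O at 5 | -2=-1→3; -5=+1→0*
ply 2: 0 is terminal -1 (X); from 5 depth 8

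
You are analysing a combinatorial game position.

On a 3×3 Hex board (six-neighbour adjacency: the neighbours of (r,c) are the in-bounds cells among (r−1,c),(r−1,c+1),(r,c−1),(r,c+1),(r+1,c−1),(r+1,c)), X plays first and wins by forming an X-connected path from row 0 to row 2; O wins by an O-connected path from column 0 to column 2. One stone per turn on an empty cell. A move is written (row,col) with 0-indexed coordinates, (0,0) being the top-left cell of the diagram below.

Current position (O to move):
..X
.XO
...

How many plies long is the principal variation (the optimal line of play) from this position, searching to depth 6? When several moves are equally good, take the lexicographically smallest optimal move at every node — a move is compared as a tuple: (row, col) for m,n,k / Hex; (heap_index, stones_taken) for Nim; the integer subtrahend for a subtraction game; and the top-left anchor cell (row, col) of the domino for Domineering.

PV length from [..X/.XO/...]: 4 plies

ply 1, O at ..X/.XO/... | (0,0)=-1→O.X/.XO/...*; (0,1)=-1→.OX/.XO/...; (1,0)=-1→..X/OXO/...; (2,0)=-1→..X/.XO/O..; (2,1)=-1→..X/.XO/.O.; (2,2)=-1→..X/.XO/..O
ply 2, X at O.X/.XO/... | (0,1)=+1→OXX/.XO/...*; (1,0)=+1→O.X/XXO/...; (2,0)=+1→O.X/.XO/X..; (2,1)=+1→O.X/.XO/.X.; (2,2)=+1→O.X/.XO/..X
ply 3, O at OXX/.XO/... | (1,0)=-1→OXX/OXO/...*; (2,0)=-1→OXX/.XO/O..; (2,1)=-1→OXX/.XO/.O.; (2,2)=-1→OXX/.XO/..O
ply 4, X at OXX/OXO/... | (2,0)=+1→OXX/OXO/X..*; (2,1)=+1→OXX/OXO/.X.; (2,2)=+1→OXX/OXO/..X
ply 5: OXX/OXO/X.. is terminal -1 (O); from ..X/.XO/... depth 6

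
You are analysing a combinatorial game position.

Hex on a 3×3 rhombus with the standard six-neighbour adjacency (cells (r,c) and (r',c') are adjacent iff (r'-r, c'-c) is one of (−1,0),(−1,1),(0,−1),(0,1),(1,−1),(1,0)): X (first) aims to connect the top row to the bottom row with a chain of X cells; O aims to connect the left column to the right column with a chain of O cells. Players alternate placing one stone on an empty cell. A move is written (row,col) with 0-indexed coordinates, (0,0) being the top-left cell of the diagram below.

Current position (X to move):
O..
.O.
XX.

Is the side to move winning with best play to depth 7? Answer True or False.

p1 X@[O../.O./XX.]: (0,1)[OX./.O./XX.]-1* (0,2)[O.X/.O./XX.]-1 (1,0)[O../XO./XX.]-1 (1,2)[O../.OX/XX.]-1 (2,2)[O../.O./XXX]-1
p2 O@[OX./.O./XX.]: (0,2)[OXO/.O./XX.]-1 (1,0)[OX./OO./XX.]+1* (1,2)[OX./.OO/XX.]-1 (2,2)[OX./.O./XXO]-1
p3 X@[OX./OO./XX.]: (0,2)[OXX/OO./XX.]-1* (1,2)[OX./OOX/XX.]-1 (2,2)[OX./OO./XXX]-1
p4 O@[OXX/OO./XX.]: (1,2)[OXX/OOO/XX.]+1* (2,2)[OXX/OO./XXO]-1
p5 X@[OXX/OOO/XX.] terminal -1; root [O../.O./XX.] d7

X winning at [O../.O./XX.]: False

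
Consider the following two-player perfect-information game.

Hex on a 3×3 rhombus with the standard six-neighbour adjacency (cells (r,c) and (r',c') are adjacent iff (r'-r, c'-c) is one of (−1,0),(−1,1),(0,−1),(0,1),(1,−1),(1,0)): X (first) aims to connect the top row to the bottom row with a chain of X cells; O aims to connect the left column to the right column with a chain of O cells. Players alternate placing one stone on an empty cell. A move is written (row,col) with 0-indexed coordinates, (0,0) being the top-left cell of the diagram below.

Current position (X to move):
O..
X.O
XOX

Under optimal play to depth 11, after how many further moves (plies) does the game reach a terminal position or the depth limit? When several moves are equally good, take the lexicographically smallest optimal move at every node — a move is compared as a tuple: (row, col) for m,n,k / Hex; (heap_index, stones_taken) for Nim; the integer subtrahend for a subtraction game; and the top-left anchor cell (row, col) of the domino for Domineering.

PV length from [O../X.O/XOX]: 1 ply

[O../X.O/XOX] X move#1: (0,1):+1/OX./X.O/XOX*, (0,2):+1/O.X/X.O/XOX, (1,1):+1/O../XXO/XOX
[OX./X.O/XOX] end (terminal -1, O#2); searched O../X.O/XOX to 11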